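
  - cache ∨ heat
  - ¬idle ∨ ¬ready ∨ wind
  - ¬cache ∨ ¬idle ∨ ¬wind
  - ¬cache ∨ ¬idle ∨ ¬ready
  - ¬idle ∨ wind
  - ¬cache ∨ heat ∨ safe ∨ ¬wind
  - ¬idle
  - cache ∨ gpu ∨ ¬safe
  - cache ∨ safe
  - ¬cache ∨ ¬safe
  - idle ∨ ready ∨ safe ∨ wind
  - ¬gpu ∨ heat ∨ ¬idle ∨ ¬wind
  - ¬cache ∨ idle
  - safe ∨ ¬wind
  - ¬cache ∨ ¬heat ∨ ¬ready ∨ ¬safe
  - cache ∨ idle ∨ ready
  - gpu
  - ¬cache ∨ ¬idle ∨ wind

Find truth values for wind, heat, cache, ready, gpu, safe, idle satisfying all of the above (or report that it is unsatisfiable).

Unit clause (¬idle) forces idle = False.
In (¬cache ∨ idle) only ¬cache is left, so cache = False.
In (cache ∨ idle ∨ ready) only ready is left, so ready = True.
Unit clause (gpu) forces gpu = True.
In (cache ∨ heat) only heat is left, so heat = True.
In (cache ∨ safe) only safe is left, so safe = True.
Set wind = True.
All clauses satisfied.

wind = True; heat = True; cache = False; ready = True; gpu = True; safe = True; idle = False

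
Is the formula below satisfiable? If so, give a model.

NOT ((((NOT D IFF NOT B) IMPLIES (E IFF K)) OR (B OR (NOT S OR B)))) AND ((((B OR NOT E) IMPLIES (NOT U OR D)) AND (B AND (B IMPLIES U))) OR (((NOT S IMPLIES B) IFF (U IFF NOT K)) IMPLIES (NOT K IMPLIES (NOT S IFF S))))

D=F, E=F, K=T, S=T, U=F, B=F

  NOT ((((NOT D IFF NOT B) IMPLIES (E IFF K)) OR (B OR (NOT S OR B)))) = True
    ((NOT D IFF NOT B) IMPLIES (E IFF K)) OR (B OR (NOT S OR B)) = False
      (NOT D IFF NOT B) IMPLIES (E IFF K) = False
        NOT D IFF NOT B = True
          NOT D = True
          NOT B = True
        E IFF K = False
      B OR (NOT S OR B) = False
        NOT S OR B = False
          NOT S = False
  (((B OR NOT E) IMPLIES (NOT U OR D)) AND (B AND (B IMPLIES U))) OR (((NOT S IMPLIES B) IFF (U IFF NOT K)) IMPLIES (NOT K IMPLIES (NOT S IFF S))) = True
    ((B OR NOT E) IMPLIES (NOT U OR D)) AND (B AND (B IMPLIES U)) = False
      (B OR NOT E) IMPLIES (NOT U OR D) = True
        B OR NOT E = True
          NOT E = True
        NOT U OR D = True
          NOT U = True
      B AND (B IMPLIES U) = False
        B IMPLIES U = True
    ((NOT S IMPLIES B) IFF (U IFF NOT K)) IMPLIES (NOT K IMPLIES (NOT S IFF S)) = True
      (NOT S IMPLIES B) IFF (U IFF NOT K) = True
        NOT S IMPLIES B = True
          NOT S = False
        U IFF NOT K = True
          NOT K = False
      NOT K IMPLIES (NOT S IFF S) = True
        NOT K = False
        NOT S IFF S = False
          NOT S = False
Both conjuncts True, so the formula holds.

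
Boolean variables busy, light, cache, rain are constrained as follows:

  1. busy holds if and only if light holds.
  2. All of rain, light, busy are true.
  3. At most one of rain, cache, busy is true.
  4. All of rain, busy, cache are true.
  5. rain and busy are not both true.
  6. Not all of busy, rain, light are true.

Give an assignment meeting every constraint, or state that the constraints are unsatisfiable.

Unsatisfiable — no assignment works.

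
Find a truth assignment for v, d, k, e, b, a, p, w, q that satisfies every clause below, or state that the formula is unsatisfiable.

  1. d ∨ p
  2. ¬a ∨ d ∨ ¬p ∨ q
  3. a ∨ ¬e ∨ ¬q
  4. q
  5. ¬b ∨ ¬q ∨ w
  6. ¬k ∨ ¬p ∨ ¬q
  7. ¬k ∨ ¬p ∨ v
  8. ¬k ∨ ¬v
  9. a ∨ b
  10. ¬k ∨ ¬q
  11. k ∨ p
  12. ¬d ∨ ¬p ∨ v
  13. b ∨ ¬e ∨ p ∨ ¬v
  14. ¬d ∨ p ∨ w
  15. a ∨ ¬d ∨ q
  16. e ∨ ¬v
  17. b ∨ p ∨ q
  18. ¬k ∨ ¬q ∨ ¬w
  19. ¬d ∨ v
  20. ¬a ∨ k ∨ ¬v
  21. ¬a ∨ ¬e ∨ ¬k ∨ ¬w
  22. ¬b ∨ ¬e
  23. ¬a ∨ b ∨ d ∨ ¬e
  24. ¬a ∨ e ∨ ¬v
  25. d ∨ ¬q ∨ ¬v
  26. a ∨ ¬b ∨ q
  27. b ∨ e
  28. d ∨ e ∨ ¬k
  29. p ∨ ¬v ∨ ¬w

v=F, d=F, k=F, e=F, b=T, a=F, p=T, w=T, q=T

Unit clause (q) forces q = True.
In (¬k ∨ ¬q) only ¬k is left, so k = False.
In (k ∨ p) only p is left, so p = True.
Try v = True:
  (e ∨ ¬v) forces e = True.
  (a ∨ ¬e ∨ ¬q) forces a = True.
  clause (¬a ∨ k ∨ ¬v) is falsified — backtrack.
So v = False.
  then (¬d ∨ ¬p ∨ v) forces d = False.
Set e = False.
  then (b ∨ e) forces b = True.
  then (¬b ∨ ¬q ∨ w) forces w = True.
Set a = False.
All clauses satisfied.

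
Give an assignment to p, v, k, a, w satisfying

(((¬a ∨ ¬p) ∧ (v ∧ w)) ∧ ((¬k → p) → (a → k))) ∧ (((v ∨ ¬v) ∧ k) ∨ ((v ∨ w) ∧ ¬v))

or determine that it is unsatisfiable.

p = False; v = True; k = True; a = False; w = True

  ((¬a ∨ ¬p) ∧ (v ∧ w)) ∧ ((¬k → p) → (a → k)) = True
    (¬a ∨ ¬p) ∧ (v ∧ w) = True
      ¬a ∨ ¬p = True
        ¬a = True
        ¬p = True
      v ∧ w = True
    (¬k → p) → (a → k) = True
      ¬k → p = True
        ¬k = False
      a → k = True
  ((v ∨ ¬v) ∧ k) ∨ ((v ∨ w) ∧ ¬v) = True
    (v ∨ ¬v) ∧ k = True
      v ∨ ¬v = True
        ¬v = False
    (v ∨ w) ∧ ¬v = False
      v ∨ w = True
      ¬v = False
Both conjuncts True, so the formula holds.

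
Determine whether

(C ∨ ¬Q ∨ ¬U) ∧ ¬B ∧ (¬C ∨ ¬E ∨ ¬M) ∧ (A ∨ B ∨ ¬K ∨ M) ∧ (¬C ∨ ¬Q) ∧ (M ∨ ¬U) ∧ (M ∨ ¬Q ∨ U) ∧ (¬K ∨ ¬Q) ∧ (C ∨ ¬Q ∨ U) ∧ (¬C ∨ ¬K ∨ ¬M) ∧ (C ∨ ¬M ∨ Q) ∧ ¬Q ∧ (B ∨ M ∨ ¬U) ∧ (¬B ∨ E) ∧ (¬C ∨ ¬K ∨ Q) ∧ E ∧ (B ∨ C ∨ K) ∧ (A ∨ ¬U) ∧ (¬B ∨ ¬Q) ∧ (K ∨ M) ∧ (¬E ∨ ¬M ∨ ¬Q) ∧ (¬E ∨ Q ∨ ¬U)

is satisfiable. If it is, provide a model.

U=F; M=F; C=F; Q=F; K=T; E=T; A=T; B=F

Unit clause (¬B) forces B = False.
Unit clause (¬Q) forces Q = False.
Unit clause (E) forces E = True.
In (¬E ∨ Q ∨ ¬U) only ¬U is left, so U = False.
Try M = True:
  (¬C ∨ ¬E ∨ ¬M) forces C = False.
  clause (C ∨ ¬M ∨ Q) is falsified — backtrack.
So M = False.
  then (K ∨ M) forces K = True.
  then (A ∨ B ∨ ¬K ∨ M) forces A = True.
  then (¬C ∨ ¬K ∨ Q) forces C = False.
All clauses satisfied.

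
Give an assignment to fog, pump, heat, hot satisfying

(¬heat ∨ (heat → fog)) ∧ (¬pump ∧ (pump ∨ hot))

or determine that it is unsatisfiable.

fog=T; pump=F; heat=T; hot=T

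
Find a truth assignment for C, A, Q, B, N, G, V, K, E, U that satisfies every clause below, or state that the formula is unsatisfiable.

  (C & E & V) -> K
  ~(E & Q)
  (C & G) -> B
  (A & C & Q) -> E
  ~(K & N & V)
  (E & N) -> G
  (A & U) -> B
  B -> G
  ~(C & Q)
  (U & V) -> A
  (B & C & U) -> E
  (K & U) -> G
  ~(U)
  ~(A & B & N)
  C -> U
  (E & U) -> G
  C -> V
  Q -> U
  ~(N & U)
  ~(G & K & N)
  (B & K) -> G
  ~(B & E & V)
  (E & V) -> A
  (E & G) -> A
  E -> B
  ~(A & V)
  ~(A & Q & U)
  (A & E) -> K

Unit clause (~U) forces U = False.
In (~C | U) only ~C is left, so C = False.
In (~Q | U) only ~Q is left, so Q = False.
Set A = False.
Set B = False.
  then (B | ~E) forces E = False.
Set N = True.
Set G = True.
  then (~G | ~K | ~N) forces K = False.
Set V = False.
All clauses satisfied.

C = False, A = False, Q = False, B = False, N = True, G = True, V = False, K = False, E = False, U = False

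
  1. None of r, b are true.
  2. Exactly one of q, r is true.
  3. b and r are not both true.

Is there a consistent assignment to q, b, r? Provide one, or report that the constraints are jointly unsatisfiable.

q = True, b = False, r = False

  (1) {r, b}: 0 true — none ✓
  (2) {q, r}: 1 true — exactly one ✓
  (3) b=F, r=F — not both ✓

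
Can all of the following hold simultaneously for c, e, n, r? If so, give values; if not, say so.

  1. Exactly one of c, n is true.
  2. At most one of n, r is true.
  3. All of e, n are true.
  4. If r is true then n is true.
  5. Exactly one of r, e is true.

c = False, e = True, n = True, r = False

  (1) {c, n}: 1 true — exactly one ✓
  (2) {n, r}: 1 true — at most one ✓
  (3) {e, n}: all 2 true ✓
  (4) r=F ⇒ n: vacuous ✓
  (5) {r, e}: 1 true — exactly one ✓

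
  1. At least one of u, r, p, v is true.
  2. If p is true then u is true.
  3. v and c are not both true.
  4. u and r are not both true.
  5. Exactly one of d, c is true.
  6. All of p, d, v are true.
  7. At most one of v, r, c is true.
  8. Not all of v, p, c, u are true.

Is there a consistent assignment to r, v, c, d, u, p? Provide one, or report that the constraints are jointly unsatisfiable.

r: False, v: True, c: False, d: True, u: True, p: True

  (1) {u, r, p, v}: 3 true — at least one ✓
  (2) p=T ⇒ u: T ✓
  (3) v=T, c=F — not both ✓
  (4) u=T, r=F — not both ✓
  (5) {d, c}: 1 true — exactly one ✓
  (6) {p, d, v}: all 3 true ✓
  (7) {v, r, c}: 1 true — at most one ✓
  (8) {v, p, c, u}: 3/4 true — not all ✓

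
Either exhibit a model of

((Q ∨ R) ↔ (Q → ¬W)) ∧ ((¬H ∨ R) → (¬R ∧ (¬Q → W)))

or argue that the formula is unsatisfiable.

H = False, Q = True, R = False, W = False

  (Q ∨ R) ↔ (Q → ¬W) = True
    Q ∨ R = True
    Q → ¬W = True
      ¬W = True
  (¬H ∨ R) → (¬R ∧ (¬Q → W)) = True
    ¬H ∨ R = True
      ¬H = True
    ¬R ∧ (¬Q → W) = True
      ¬R = True
      ¬Q → W = True
        ¬Q = False
Both conjuncts True, so the formula holds.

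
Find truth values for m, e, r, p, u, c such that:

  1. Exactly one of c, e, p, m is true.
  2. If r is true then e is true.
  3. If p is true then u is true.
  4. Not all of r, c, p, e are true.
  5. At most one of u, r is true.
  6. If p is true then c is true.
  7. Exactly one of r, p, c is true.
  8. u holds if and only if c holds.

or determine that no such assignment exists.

m: False, e: True, r: True, p: False, u: False, c: False

  (1) {c, e, p, m}: 1 true — exactly one ✓
  (2) r=T ⇒ e: T ✓
  (3) p=F ⇒ u: vacuous ✓
  (4) {r, c, p, e}: 2/4 true — not all ✓
  (5) {u, r}: 1 true — at most one ✓
  (6) p=F ⇒ c: vacuous ✓
  (7) {r, p, c}: 1 true — exactly one ✓
  (8) u=F, c=F — same ✓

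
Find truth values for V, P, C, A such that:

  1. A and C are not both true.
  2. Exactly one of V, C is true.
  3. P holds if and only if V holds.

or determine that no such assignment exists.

V = True, P = True, C = False, A = False

  (1) A=F, C=F — not both ✓
  (2) {V, C}: 1 true — exactly one ✓
  (3) P=T, V=T — same ✓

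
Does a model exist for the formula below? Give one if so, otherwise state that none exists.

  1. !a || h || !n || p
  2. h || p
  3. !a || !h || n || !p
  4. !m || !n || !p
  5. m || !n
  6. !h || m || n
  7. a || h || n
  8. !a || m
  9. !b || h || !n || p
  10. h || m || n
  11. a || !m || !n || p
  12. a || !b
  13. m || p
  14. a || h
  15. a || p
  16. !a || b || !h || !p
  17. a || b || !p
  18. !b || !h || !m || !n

p: False, b: False, n: True, h: True, a: True, m: True

Set p = False.
  then (h || p) forces h = True.
  then (m || p) forces m = True.
  then (a || p) forces a = True.
Set b = False.
Set n = True.
All clauses satisfied.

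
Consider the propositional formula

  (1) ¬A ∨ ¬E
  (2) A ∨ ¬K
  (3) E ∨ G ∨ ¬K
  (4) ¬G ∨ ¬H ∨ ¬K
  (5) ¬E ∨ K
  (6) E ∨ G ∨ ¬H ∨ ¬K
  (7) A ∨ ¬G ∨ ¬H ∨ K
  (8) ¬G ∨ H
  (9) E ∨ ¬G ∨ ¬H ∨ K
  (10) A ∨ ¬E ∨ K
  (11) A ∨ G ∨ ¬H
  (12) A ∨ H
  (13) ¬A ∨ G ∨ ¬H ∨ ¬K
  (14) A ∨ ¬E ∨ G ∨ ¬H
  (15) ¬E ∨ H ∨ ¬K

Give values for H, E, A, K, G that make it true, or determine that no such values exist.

Set H = True.
Set E = False.
Try A = False:
  (A ∨ ¬K) forces K = False.
  (A ∨ ¬G ∨ ¬H ∨ K) forces G = False.
  clause (A ∨ G ∨ ¬H) is falsified — backtrack.
So A = True.
Try K = True:
  (E ∨ G ∨ ¬K) forces G = True.
  clause (¬G ∨ ¬H ∨ ¬K) is falsified — backtrack.
So K = False.
  then (E ∨ ¬G ∨ ¬H ∨ K) forces G = False.
All clauses satisfied.

H = True, E = False, A = True, K = False, G = False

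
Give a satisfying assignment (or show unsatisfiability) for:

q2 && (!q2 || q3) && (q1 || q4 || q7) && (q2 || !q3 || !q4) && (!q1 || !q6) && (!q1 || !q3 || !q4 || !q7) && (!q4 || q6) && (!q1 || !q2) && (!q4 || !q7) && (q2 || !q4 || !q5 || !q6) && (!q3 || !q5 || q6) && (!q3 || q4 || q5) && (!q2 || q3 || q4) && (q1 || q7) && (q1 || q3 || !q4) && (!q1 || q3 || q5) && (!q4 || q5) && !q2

Case q2 = True:
  Clause (!q2) is falsified — contradiction.
Case q2 = False:
  Clause (q2) is falsified — contradiction.
Both cases fail, so the formula is unsatisfiable.

The formula is unsatisfiable.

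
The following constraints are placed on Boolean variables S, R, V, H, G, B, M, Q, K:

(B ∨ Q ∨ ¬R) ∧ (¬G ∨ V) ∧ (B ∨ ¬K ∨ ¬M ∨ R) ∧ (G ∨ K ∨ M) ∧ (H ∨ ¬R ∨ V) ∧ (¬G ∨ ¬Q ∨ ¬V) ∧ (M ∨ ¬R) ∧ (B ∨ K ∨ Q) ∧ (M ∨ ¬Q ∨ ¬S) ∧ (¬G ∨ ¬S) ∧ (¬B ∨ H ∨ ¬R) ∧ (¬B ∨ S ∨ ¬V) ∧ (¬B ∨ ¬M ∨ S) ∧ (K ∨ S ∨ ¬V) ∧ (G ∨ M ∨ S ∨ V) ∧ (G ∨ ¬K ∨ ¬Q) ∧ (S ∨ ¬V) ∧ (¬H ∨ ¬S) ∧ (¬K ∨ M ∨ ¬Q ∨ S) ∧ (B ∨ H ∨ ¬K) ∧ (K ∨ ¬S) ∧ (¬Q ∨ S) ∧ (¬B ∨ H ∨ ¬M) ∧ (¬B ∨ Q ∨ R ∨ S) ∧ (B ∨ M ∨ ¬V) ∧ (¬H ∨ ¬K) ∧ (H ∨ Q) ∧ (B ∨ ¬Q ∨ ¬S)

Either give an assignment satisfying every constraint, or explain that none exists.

UNSATISFIABLE

Case S = True:
  (¬G ∨ ¬S) forces G = False.
  (¬H ∨ ¬S) forces H = False.
  (K ∨ ¬S) forces K = True.
  (G ∨ ¬K ∨ ¬Q) forces Q = False.
  Clause (H ∨ Q) is falsified — contradiction.
Case S = False:
  (S ∨ ¬V) forces V = False.
  (¬G ∨ V) forces G = False.
  (G ∨ M ∨ S ∨ V) forces M = True.
  (¬B ∨ ¬M ∨ S) forces B = False.
  (¬Q ∨ S) forces Q = False.
  (B ∨ Q ∨ ¬R) forces R = False.
  (B ∨ ¬K ∨ ¬M ∨ R) forces K = False.
  Clause (B ∨ K ∨ Q) is falsified — contradiction.
Both cases fail, so the formula is unsatisfiable.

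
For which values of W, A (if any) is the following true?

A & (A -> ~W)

W: False; A: True

  A -> ~W = True
    ~W = True
Both conjuncts True, so the formula holds.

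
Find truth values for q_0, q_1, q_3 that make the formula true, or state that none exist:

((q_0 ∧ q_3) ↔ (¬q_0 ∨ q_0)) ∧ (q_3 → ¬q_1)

q_0 = True, q_1 = False, q_3 = True

  (q_0 ∧ q_3) ↔ (¬q_0 ∨ q_0) = True
    q_0 ∧ q_3 = True
    ¬q_0 ∨ q_0 = True
      ¬q_0 = False
  q_3 → ¬q_1 = True
    ¬q_1 = True
Both conjuncts True, so the formula holds.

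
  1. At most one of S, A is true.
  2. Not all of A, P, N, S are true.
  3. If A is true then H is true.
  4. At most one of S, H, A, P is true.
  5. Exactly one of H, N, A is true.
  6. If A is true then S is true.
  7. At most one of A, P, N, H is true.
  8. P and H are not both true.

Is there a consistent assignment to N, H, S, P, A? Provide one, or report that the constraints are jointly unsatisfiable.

N: False, H: True, S: False, P: False, A: False

  (1) {S, A}: 0 true — at most one ✓
  (2) {A, P, N, S}: 0/4 true — not all ✓
  (3) A=F ⇒ H: vacuous ✓
  (4) {S, H, A, P}: 1 true — at most one ✓
  (5) {H, N, A}: 1 true — exactly one ✓
  (6) A=F ⇒ S: vacuous ✓
  (7) {A, P, N, H}: 1 true — at most one ✓
  (8) P=F, H=T — not both ✓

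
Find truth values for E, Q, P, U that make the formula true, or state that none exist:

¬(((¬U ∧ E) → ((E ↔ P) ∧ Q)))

E = True; Q = False; P = False; U = False

  ¬(((¬U ∧ E) → ((E ↔ P) ∧ Q))) = True
    (¬U ∧ E) → ((E ↔ P) ∧ Q) = False
      ¬U ∧ E = True
        ¬U = True
      (E ↔ P) ∧ Q = False
        E ↔ P = False
The formula evaluates to True.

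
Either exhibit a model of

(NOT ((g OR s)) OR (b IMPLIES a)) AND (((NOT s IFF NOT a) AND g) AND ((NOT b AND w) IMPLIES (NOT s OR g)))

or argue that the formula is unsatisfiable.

b = False, g = True, s = False, w = True, a = False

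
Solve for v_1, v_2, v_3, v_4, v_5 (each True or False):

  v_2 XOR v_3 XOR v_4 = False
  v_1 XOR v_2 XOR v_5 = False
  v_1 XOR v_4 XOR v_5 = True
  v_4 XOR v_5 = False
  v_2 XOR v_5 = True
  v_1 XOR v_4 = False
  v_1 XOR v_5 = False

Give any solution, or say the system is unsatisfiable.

v_1 = True, v_2 = False, v_3 = True, v_4 = True, v_5 = True

v_2 XOR v_3 XOR v_4 = F XOR T XOR T = False ✓
v_1 XOR v_2 XOR v_5 = T XOR F XOR T = False ✓
v_1 XOR v_4 XOR v_5 = T XOR T XOR T = True ✓
v_4 XOR v_5 = T XOR T = False ✓
v_2 XOR v_5 = F XOR T = True ✓
v_1 XOR v_4 = T XOR T = False ✓
v_1 XOR v_5 = T XOR T = False ✓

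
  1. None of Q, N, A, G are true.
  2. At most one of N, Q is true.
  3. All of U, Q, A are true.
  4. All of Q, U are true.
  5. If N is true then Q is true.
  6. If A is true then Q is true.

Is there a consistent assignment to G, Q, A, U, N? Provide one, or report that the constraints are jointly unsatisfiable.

Case Q = True:
  Constraint (1) is violated (Q=T) — contradiction.
Case Q = False:
  Constraint (3) is violated (Q=F) — contradiction.
Both cases fail — unsatisfiable.

The formula is unsatisfiable.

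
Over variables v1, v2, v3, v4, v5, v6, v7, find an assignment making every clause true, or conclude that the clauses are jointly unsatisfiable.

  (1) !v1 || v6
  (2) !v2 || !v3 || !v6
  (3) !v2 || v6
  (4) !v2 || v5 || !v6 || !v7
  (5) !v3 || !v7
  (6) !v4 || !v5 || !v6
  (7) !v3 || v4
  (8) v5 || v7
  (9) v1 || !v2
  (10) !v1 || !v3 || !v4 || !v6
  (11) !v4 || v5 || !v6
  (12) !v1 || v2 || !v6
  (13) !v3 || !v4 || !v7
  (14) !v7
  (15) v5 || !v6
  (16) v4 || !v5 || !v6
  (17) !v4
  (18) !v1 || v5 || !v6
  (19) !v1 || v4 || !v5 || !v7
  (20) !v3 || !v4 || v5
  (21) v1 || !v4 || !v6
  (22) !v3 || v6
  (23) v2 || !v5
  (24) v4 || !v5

Unsatisfiable

Case v7 = True:
  Clause (!v7) is falsified — contradiction.
Case v7 = False:
  (v5 || v7) forces v5 = True.
  (!v4) forces v4 = False.
  Clause (v4 || !v5) is falsified — contradiction.
Both cases fail, so the formula is unsatisfiable.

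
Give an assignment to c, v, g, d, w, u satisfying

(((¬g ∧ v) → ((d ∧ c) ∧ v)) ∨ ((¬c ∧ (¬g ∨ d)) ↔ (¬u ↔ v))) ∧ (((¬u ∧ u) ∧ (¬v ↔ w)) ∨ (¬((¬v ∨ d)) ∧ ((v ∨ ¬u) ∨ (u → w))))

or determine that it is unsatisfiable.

c = True; v = True; g = True; d = False; w = True; u = True

  ((¬g ∧ v) → ((d ∧ c) ∧ v)) ∨ ((¬c ∧ (¬g ∨ d)) ↔ (¬u ↔ v)) = True
    (¬g ∧ v) → ((d ∧ c) ∧ v) = True
      ¬g ∧ v = False
        ¬g = False
      (d ∧ c) ∧ v = False
        d ∧ c = False
    (¬c ∧ (¬g ∨ d)) ↔ (¬u ↔ v) = True
      ¬c ∧ (¬g ∨ d) = False
        ¬c = False
        ¬g ∨ d = False
          ¬g = False
      ¬u ↔ v = False
        ¬u = False
  ((¬u ∧ u) ∧ (¬v ↔ w)) ∨ (¬((¬v ∨ d)) ∧ ((v ∨ ¬u) ∨ (u → w))) = True
    (¬u ∧ u) ∧ (¬v ↔ w) = False
      ¬u ∧ u = False
        ¬u = False
      ¬v ↔ w = False
        ¬v = False
    ¬((¬v ∨ d)) ∧ ((v ∨ ¬u) ∨ (u → w)) = True
      ¬((¬v ∨ d)) = True
        ¬v ∨ d = False
          ¬v = False
      (v ∨ ¬u) ∨ (u → w) = True
        v ∨ ¬u = True
          ¬u = False
        u → w = True
Both conjuncts True, so the formula holds.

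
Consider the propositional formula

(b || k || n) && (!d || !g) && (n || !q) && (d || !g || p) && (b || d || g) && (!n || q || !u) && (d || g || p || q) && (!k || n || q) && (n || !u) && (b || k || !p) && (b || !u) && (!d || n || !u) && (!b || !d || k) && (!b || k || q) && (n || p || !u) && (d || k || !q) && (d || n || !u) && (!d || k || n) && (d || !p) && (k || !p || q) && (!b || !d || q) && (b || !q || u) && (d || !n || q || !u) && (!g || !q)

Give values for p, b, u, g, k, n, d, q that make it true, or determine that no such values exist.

p = False, b = False, u = False, g = False, k = False, n = True, d = True, q = False

Set p = False.
Set b = False.
  then (b || !u) forces u = False.
  then (b || !q || u) forces q = False.
Try g = True:
  (!d || !g) forces d = False.
  clause (d || !g || p) is falsified — backtrack.
So g = False.
  then (b || d || g) forces d = True.
Set k = False.
  then (b || k || n) forces n = True.
All clauses satisfied.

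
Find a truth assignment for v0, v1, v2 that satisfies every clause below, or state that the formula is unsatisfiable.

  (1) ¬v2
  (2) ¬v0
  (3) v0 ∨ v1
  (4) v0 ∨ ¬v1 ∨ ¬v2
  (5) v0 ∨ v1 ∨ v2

Unit clause (¬v2) forces v2 = False.
Unit clause (¬v0) forces v0 = False.
In (v0 ∨ v1) only v1 is left, so v1 = True.
Check each clause:
  (¬v2): ¬v2 holds.
  (¬v0): ¬v0 holds.
  (v0 ∨ v1): v1 holds.
  (v0 ∨ ¬v1 ∨ ¬v2): ¬v2 holds.
  (v0 ∨ v1 ∨ v2): v1 holds.
All clauses satisfied.

v0 = False, v1 = True, v2 = False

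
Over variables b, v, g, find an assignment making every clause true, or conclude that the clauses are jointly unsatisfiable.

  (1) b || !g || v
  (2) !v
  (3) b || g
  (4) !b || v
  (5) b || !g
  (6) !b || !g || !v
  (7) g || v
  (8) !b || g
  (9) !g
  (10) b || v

Case v = True:
  Clause (!v) is falsified — contradiction.
Case v = False:
  (!b || v) forces b = False.
  Clause (b || v) is falsified — contradiction.
Both cases fail, so the formula is unsatisfiable.

Unsatisfiable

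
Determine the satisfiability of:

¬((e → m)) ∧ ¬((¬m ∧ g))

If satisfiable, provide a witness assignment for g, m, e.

g = False, m = False, e = True

  ¬((e → m)) = True
    e → m = False
  ¬((¬m ∧ g)) = True
    ¬m ∧ g = False
      ¬m = True
Both conjuncts True, so the formula holds.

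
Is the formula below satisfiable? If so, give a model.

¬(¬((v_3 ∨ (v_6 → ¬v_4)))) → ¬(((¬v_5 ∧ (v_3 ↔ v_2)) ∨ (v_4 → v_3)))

v_2=F; v_3=F; v_4=T; v_5=F; v_6=T

  ¬(¬((v_3 ∨ (v_6 → ¬v_4)))) → ¬(((¬v_5 ∧ (v_3 ↔ v_2)) ∨ (v_4 → v_3))) = True
    ¬(¬((v_3 ∨ (v_6 → ¬v_4)))) = False
      ¬((v_3 ∨ (v_6 → ¬v_4))) = True
        v_3 ∨ (v_6 → ¬v_4) = False
          v_6 → ¬v_4 = False
            ¬v_4 = False
    ¬(((¬v_5 ∧ (v_3 ↔ v_2)) ∨ (v_4 → v_3))) = False
      (¬v_5 ∧ (v_3 ↔ v_2)) ∨ (v_4 → v_3) = True
        ¬v_5 ∧ (v_3 ↔ v_2) = True
          ¬v_5 = True
          v_3 ↔ v_2 = True
        v_4 → v_3 = False
The formula evaluates to True.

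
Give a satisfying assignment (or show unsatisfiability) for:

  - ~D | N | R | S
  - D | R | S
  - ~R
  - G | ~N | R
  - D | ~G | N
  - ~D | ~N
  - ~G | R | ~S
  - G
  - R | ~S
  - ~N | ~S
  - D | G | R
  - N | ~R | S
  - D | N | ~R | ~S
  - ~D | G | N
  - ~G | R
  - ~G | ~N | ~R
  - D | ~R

Case R = True:
  Clause (~R) is falsified — contradiction.
Case R = False:
  (G) forces G = True.
  Clause (~G | R) is falsified — contradiction.
Both cases fail, so the formula is unsatisfiable.

Unsatisfiable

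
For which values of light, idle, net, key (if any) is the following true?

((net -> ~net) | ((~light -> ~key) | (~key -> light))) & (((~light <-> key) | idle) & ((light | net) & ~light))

light=F, idle=T, net=T, key=T

  (net -> ~net) | ((~light -> ~key) | (~key -> light)) = True
    net -> ~net = False
      ~net = False
    (~light -> ~key) | (~key -> light) = True
      ~light -> ~key = False
        ~light = True
        ~key = False
      ~key -> light = True
        ~key = False
  ((~light <-> key) | idle) & ((light | net) & ~light) = True
    (~light <-> key) | idle = True
      ~light <-> key = True
        ~light = True
    (light | net) & ~light = True
      light | net = True
      ~light = True
Both conjuncts True, so the formula holds.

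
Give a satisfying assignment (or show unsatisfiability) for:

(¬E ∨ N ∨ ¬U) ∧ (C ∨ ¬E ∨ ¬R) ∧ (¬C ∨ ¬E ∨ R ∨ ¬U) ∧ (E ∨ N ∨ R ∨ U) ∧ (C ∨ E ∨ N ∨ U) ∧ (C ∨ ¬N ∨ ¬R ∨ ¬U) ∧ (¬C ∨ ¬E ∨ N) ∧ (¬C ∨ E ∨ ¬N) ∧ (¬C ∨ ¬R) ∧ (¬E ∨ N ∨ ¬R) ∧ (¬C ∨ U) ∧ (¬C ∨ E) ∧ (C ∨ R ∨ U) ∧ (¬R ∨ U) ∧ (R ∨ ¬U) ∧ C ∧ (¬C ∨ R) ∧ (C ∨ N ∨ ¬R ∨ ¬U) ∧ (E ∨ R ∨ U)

Case C = True:
  (¬C ∨ ¬R) forces R = False.
  Clause (¬C ∨ R) is falsified — contradiction.
Case C = False:
  Clause (C) is falsified — contradiction.
Both cases fail, so the formula is unsatisfiable.

The formula is unsatisfiable.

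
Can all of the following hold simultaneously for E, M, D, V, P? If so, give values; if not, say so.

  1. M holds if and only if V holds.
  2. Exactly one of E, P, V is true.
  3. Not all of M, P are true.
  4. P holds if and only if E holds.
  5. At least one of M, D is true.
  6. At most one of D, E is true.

E = False; M = True; D = True; V = True; P = False

  (1) M=T, V=T — same ✓
  (2) {E, P, V}: 1 true — exactly one ✓
  (3) {M, P}: 1/2 true — not all ✓
  (4) P=F, E=F — same ✓
  (5) {M, D}: 2 true — at least one ✓
  (6) {D, E}: 1 true — at most one ✓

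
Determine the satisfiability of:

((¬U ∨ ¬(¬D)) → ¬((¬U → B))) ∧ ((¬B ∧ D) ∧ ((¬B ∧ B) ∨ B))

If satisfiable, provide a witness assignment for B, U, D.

No satisfying assignment exists.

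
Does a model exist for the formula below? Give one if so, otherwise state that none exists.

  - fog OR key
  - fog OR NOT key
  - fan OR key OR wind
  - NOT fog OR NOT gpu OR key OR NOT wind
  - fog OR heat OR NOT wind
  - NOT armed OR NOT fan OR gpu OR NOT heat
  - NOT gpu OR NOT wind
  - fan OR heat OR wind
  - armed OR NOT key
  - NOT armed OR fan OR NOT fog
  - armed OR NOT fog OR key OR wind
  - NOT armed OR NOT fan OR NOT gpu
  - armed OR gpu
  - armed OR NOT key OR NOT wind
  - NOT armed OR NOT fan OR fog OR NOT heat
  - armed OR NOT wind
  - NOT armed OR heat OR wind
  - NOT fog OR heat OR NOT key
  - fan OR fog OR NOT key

Set key = False.
  then (fog OR key) forces fog = True.
Set fan = True.
Set heat = False.
Try armed = False:
  (armed OR NOT fog OR key OR wind) forces wind = True.
  clause (armed OR NOT wind) is falsified — backtrack.
So armed = True.
  then (NOT armed OR NOT fan OR NOT gpu) forces gpu = False.
  then (NOT armed OR heat OR wind) forces wind = True.
All clauses satisfied.

key = False, fan = True, heat = False, armed = True, wind = True, fog = True, gpu = False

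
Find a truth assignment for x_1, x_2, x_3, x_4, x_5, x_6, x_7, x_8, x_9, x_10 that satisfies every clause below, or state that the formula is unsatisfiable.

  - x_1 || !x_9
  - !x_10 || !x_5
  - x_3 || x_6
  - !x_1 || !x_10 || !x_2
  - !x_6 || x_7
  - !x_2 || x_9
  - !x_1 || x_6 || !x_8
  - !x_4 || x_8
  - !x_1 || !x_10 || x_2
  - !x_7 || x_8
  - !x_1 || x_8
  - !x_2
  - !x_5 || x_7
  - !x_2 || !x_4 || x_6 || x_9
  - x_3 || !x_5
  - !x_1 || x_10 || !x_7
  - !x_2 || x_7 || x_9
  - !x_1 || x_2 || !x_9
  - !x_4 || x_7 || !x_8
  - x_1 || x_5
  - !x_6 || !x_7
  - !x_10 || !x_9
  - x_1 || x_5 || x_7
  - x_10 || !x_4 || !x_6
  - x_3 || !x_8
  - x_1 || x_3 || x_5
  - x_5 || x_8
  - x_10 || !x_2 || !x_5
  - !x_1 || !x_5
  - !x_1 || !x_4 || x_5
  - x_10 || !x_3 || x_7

x_1 = False; x_2 = False; x_3 = True; x_4 = True; x_5 = True; x_6 = False; x_7 = True; x_8 = True; x_9 = False; x_10 = False

Unit clause (!x_2) forces x_2 = False.
Try x_1 = True:
  (!x_1 || !x_10 || x_2) forces x_10 = False.
  (!x_1 || x_8) forces x_8 = True.
  (!x_1 || x_6 || !x_8) forces x_6 = True.
  (!x_6 || x_7) forces x_7 = True.
  clause (!x_1 || x_10 || !x_7) is falsified — backtrack.
So x_1 = False.
  then (x_1 || !x_9) forces x_9 = False.
  then (x_1 || x_5) forces x_5 = True.
  then (!x_10 || !x_5) forces x_10 = False.
  then (!x_5 || x_7) forces x_7 = True.
  then (x_3 || !x_5) forces x_3 = True.
  then (!x_6 || !x_7) forces x_6 = False.
  then (!x_7 || x_8) forces x_8 = True.
Set x_4 = True.
All clauses satisfied.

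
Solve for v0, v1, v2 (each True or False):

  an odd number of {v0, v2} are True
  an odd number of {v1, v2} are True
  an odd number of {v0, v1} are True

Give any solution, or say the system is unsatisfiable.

The formula is unsatisfiable.

Adding constraints 1, 2, 3 mod 2: every variable appears an even number of times on the left, so the left side is 0.
But the right sides sum to 1 (mod 2). 0 ≠ 1 — the system is inconsistent.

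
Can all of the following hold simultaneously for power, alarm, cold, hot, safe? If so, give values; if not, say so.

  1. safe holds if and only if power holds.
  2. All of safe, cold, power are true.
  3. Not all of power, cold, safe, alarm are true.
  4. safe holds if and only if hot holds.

power = True, alarm = False, cold = True, hot = True, safe = True

  (1) safe=T, power=T — same ✓
  (2) {safe, cold, power}: all 3 true ✓
  (3) {power, cold, safe, alarm}: 3/4 true — not all ✓
  (4) safe=T, hot=T — same ✓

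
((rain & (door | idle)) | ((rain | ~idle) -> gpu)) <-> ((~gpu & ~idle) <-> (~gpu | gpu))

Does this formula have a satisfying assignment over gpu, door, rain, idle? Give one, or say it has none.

gpu = False, door = True, rain = True, idle = False

  ((rain & (door | idle)) | ((rain | ~idle) -> gpu)) <-> ((~gpu & ~idle) <-> (~gpu | gpu)) = True
    (rain & (door | idle)) | ((rain | ~idle) -> gpu) = True
      rain & (door | idle) = True
        door | idle = True
      (rain | ~idle) -> gpu = False
        rain | ~idle = True
          ~idle = True
    (~gpu & ~idle) <-> (~gpu | gpu) = True
      ~gpu & ~idle = True
        ~gpu = True
        ~idle = True
      ~gpu | gpu = True
        ~gpu = True
The formula evaluates to True.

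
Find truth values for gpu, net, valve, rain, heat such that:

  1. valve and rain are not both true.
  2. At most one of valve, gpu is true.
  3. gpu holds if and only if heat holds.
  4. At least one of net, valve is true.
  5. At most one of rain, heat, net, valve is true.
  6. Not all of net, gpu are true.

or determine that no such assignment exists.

gpu = False, net = False, valve = True, rain = False, heat = False

  (1) valve=T, rain=F — not both ✓
  (2) {valve, gpu}: 1 true — at most one ✓
  (3) gpu=F, heat=F — same ✓
  (4) {net, valve}: 1 true — at least one ✓
  (5) {rain, heat, net, valve}: 1 true — at most one ✓
  (6) {net, gpu}: 0/2 true — not all ✓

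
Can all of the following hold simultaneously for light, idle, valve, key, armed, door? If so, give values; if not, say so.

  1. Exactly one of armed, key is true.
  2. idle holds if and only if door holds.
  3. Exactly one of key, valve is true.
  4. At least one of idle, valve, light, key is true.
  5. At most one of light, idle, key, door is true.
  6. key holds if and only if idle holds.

light = True; idle = False; valve = True; key = False; armed = True; door = False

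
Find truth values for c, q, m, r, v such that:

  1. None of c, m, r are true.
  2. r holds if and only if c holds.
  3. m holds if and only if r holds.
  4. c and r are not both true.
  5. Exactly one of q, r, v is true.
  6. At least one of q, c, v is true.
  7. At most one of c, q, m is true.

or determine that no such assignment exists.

c = False; q = False; m = False; r = False; v = True

  (1) {c, m, r}: 0 true — none ✓
  (2) r=F, c=F — same ✓
  (3) m=F, r=F — same ✓
  (4) c=F, r=F — not both ✓
  (5) {q, r, v}: 1 true — exactly one ✓
  (6) {q, c, v}: 1 true — at least one ✓
  (7) {c, q, m}: 0 true — at most one ✓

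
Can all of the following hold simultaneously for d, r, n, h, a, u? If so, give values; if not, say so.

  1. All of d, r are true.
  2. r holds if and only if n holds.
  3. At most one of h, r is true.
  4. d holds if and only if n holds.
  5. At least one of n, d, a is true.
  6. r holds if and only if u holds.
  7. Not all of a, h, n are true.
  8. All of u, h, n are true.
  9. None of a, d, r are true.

Case d = True:
  Constraint (9) is violated (d=T) — contradiction.
Case d = False:
  Constraint (1) is violated (d=F) — contradiction.
Both cases fail — unsatisfiable.

No satisfying assignment exists.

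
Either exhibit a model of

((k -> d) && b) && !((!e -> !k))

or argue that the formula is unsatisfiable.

d = True, b = True, k = True, e = False

  (k -> d) && b = True
    k -> d = True
  !((!e -> !k)) = True
    !e -> !k = False
      !e = True
      !k = False
Both conjuncts True, so the formula holds.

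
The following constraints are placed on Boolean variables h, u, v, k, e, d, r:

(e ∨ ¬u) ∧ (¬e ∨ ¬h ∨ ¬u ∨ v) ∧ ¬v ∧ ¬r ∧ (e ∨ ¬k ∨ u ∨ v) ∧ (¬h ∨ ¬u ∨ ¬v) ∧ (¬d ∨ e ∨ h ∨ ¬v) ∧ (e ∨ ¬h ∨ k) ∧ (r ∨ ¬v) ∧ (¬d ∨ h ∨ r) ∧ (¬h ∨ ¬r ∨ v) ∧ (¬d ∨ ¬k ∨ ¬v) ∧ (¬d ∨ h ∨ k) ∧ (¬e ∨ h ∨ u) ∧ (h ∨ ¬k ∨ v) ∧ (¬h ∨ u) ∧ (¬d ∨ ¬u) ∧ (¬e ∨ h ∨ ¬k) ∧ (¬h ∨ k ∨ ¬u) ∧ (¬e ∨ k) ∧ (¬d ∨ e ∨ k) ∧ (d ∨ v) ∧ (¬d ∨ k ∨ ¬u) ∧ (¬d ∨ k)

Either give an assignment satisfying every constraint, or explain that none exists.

UNSATISFIABLE

Case v = True:
  Clause (¬v) is falsified — contradiction.
Case v = False:
  (¬r) forces r = False.
  (d ∨ v) forces d = True.
  (¬d ∨ h ∨ r) forces h = True.
  (¬h ∨ u) forces u = True.
  Clause (¬d ∨ ¬u) is falsified — contradiction.
Both cases fail, so the formula is unsatisfiable.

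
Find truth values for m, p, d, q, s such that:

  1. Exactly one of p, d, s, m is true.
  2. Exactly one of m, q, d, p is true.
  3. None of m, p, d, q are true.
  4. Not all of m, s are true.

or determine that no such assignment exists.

Case q = True:
  Constraint (3) is violated (q=T) — contradiction.
Case q = False:
  (3) forces m = False.
  (3) forces p = False.
  (2) with m=F, q=F, p=F forces d = True.
  Constraint (3) is violated (d=T) — contradiction.
Both cases fail — unsatisfiable.

Unsatisfiable — no assignment works.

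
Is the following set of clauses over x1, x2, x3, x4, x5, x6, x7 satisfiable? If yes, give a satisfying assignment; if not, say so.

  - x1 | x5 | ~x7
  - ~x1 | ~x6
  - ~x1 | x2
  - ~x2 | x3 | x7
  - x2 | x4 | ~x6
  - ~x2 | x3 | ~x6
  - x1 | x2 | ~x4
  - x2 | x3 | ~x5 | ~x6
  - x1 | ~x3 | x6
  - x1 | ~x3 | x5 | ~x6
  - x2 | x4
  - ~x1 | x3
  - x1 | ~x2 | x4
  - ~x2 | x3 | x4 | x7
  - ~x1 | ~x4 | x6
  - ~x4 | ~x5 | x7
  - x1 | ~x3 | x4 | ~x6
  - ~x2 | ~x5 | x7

x1 = False, x2 = True, x3 = False, x4 = True, x5 = True, x6 = False, x7 = True

Set x1 = False.
Try x2 = False:
  (x1 | x2 | ~x4) forces x4 = False.
  clause (x2 | x4) is falsified — backtrack.
So x2 = True.
  then (x1 | ~x2 | x4) forces x4 = True.
Set x3 = False.
  then (~x2 | x3 | x7) forces x7 = True.
  then (~x2 | x3 | ~x6) forces x6 = False.
  then (x1 | x5 | ~x7) forces x5 = True.
All clauses satisfied.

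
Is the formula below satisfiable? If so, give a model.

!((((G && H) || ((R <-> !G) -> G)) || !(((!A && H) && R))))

G: False, H: True, A: False, R: True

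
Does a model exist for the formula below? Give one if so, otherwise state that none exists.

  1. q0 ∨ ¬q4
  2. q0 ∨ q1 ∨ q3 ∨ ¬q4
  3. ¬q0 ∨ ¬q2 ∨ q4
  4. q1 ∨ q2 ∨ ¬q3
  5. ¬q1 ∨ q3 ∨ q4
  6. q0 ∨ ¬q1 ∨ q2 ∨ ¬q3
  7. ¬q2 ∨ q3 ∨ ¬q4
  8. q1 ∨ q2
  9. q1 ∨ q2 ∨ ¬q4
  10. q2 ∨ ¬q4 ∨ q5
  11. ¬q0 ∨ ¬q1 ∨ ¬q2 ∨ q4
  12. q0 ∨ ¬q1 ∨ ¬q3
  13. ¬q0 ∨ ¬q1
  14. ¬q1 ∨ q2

Set q0 = False.
  then (q0 ∨ ¬q4) forces q4 = False.
Try q1 = True:
  (¬q1 ∨ q3 ∨ q4) forces q3 = True.
  clause (q0 ∨ ¬q1 ∨ ¬q3) is falsified — backtrack.
So q1 = False.
  then (q1 ∨ q2) forces q2 = True.
Set q3 = False.
Set q5 = True.
All clauses satisfied.

q0=F, q1=F, q2=T, q3=F, q4=F, q5=T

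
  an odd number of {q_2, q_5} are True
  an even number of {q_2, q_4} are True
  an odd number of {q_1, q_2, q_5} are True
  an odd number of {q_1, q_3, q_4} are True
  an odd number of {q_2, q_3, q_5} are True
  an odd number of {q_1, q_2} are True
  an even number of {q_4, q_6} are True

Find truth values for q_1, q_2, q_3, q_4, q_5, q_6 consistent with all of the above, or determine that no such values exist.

q_1 = False; q_2 = True; q_3 = False; q_4 = True; q_5 = False; q_6 = True

{q_2, q_5}: 1 true → odd ✓
{q_2, q_4}: 2 true → even ✓
{q_1, q_2, q_5}: 1 true → odd ✓
{q_1, q_3, q_4}: 1 true → odd ✓
{q_2, q_3, q_5}: 1 true → odd ✓
{q_1, q_2}: 1 true → odd ✓
{q_4, q_6}: 2 true → even ✓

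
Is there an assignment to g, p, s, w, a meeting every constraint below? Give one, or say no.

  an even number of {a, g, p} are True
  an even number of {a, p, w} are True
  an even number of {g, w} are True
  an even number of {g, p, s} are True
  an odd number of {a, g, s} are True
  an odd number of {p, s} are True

g: True; p: False; s: True; w: True; a: True

{a, g, p}: 2 true → even ✓
{a, p, w}: 2 true → even ✓
{g, w}: 2 true → even ✓
{g, p, s}: 2 true → even ✓
{a, g, s}: 3 true → odd ✓
{p, s}: 1 true → odd ✓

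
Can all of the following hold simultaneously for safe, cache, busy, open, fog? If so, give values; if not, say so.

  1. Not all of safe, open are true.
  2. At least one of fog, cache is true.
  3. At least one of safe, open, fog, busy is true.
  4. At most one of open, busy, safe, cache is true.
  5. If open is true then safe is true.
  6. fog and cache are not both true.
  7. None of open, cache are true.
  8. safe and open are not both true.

safe: True, cache: False, busy: False, open: False, fog: True

  (1) {safe, open}: 1/2 true — not all ✓
  (2) {fog, cache}: 1 true — at least one ✓
  (3) {safe, open, fog, busy}: 2 true — at least one ✓
  (4) {open, busy, safe, cache}: 1 true — at most one ✓
  (5) open=F ⇒ safe: vacuous ✓
  (6) fog=T, cache=F — not both ✓
  (7) {open, cache}: 0 true — none ✓
  (8) safe=T, open=F — not both ✓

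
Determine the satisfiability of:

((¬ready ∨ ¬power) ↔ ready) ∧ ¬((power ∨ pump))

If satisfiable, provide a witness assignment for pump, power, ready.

pump = False; power = False; ready = True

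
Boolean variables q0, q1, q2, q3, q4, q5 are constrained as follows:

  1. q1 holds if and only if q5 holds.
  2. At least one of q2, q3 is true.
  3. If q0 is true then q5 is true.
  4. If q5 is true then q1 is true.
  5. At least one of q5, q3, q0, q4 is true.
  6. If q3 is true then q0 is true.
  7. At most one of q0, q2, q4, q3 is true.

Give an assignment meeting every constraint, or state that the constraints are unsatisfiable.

q0=F, q1=T, q2=T, q3=F, q4=F, q5=T

  (1) q1=T, q5=T — same ✓
  (2) {q2, q3}: 1 true — at least one ✓
  (3) q0=F ⇒ q5: vacuous ✓
  (4) q5=T ⇒ q1: T ✓
  (5) {q5, q3, q0, q4}: 1 true — at least one ✓
  (6) q3=F ⇒ q0: vacuous ✓
  (7) {q0, q2, q4, q3}: 1 true — at most one ✓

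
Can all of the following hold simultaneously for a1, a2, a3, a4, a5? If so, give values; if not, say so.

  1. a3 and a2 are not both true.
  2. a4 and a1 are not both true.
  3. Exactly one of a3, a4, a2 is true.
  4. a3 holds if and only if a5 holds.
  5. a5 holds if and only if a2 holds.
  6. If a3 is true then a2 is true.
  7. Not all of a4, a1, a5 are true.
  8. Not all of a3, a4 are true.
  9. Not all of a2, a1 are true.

a1=F; a2=F; a3=F; a4=T; a5=F

  (1) a3=F, a2=F — not both ✓
  (2) a4=T, a1=F — not both ✓
  (3) {a3, a4, a2}: 1 true — exactly one ✓
  (4) a3=F, a5=F — same ✓
  (5) a5=F, a2=F — same ✓
  (6) a3=F ⇒ a2: vacuous ✓
  (7) {a4, a1, a5}: 1/3 true — not all ✓
  (8) {a3, a4}: 1/2 true — not all ✓
  (9) {a2, a1}: 0/2 true — not all ✓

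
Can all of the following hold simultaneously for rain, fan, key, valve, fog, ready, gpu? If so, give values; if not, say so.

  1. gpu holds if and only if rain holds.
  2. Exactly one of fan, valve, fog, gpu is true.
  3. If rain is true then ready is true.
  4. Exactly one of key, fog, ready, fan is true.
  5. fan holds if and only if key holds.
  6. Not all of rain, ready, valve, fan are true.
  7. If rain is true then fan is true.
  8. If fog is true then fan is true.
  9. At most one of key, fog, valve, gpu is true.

rain=F, fan=F, key=F, valve=T, fog=F, ready=T, gpu=F

  (1) gpu=F, rain=F — same ✓
  (2) {fan, valve, fog, gpu}: 1 true — exactly one ✓
  (3) rain=F ⇒ ready: vacuous ✓
  (4) {key, fog, ready, fan}: 1 true — exactly one ✓
  (5) fan=F, key=F — same ✓
  (6) {rain, ready, valve, fan}: 2/4 true — not all ✓
  (7) rain=F ⇒ fan: vacuous ✓
  (8) fog=F ⇒ fan: vacuous ✓
  (9) {key, fog, valve, gpu}: 1 true — at most one ✓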